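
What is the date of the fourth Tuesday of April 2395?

April 1, 2395 is a Saturday.
The first Tuesday is therefore April 4 (3 days later).
The fourth Tuesday is 4 + 3×7 = April 25.

April 25, 2395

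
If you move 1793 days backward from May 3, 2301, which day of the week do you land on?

Thursday

May 3, 2301 is a Friday.
1793 mod 7 = 1, so 1793 days before a Friday is Friday − 1 = Thursday.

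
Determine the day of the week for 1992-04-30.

January 1, 1992 is a Wednesday.
Jan 1, 1992 → Feb 1, 1992: 31 days (January has 31).
Feb 1, 1992 → Mar 1, 1992: 29 days (February has 29).
Mar 1, 1992 → Apr 1, 1992: 31 days (March has 31).
Apr 1, 1992 → Apr 30, 1992: 29 days.
Total: 120 days.
120 mod 7 = 1, so Wednesday + 1 = Thursday.

Thursday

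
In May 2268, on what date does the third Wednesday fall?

May 20, 2268

May 1, 2268 is a Friday.
The first Wednesday is therefore May 6 (5 days later).
The third Wednesday is 6 + 2×7 = May 20.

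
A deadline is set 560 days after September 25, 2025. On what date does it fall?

+365 (one year) → Sep 25, 2026 (195 left).
Sep has 30 days: +6 → Oct 1, 2026 (189 left).
Oct has 31 days: +31 → Nov 1, 2026 (158 left).
Nov has 30 days: +30 → Dec 1, 2026 (128 left).
Dec has 31 days: +31 → Jan 1, 2027 (97 left).
Jan has 31 days: +31 → Feb 1, 2027 (66 left).
Feb has 28 days: +28 → Mar 1, 2027 (38 left).
Mar has 31 days: +31 → Apr 1, 2027 (7 left).
+7 → Apr 8, 2027.

April 8, 2027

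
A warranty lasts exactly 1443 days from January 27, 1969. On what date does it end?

January 9, 1973

+365 (one year) → Jan 27, 1970 (1078 left).
+365 (one year) → Jan 27, 1971 (713 left).
+365 (one year) → Jan 27, 1972 (348 left).
Jan has 31 days: +5 → Feb 1, 1972 (343 left).
Feb has 29 days: +29 → Mar 1, 1972 (314 left).
Mar has 31 days: +31 → Apr 1, 1972 (283 left).
Apr has 30 days: +30 → May 1, 1972 (253 left).
May has 31 days: +31 → Jun 1, 1972 (222 left).
Jun has 30 days: +30 → Jul 1, 1972 (192 left).
Jul has 31 days: +31 → Aug 1, 1972 (161 left).
Aug has 31 days: +31 → Sep 1, 1972 (130 left).
Sep has 30 days: +30 → Oct 1, 1972 (100 left).
Oct has 31 days: +31 → Nov 1, 1972 (69 left).
Nov has 30 days: +30 → Dec 1, 1972 (39 left).
Dec has 31 days: +31 → Jan 1, 1973 (8 left).
+8 → Jan 9, 1973.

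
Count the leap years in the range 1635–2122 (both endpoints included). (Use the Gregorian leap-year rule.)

Multiples of 4 in [1635,2122]: 122.
Of those, multiples of 100: 5 (not leap unless ÷400).
Multiples of 400: 1.
Leap years = 122 − 5 + 1 = 118.

118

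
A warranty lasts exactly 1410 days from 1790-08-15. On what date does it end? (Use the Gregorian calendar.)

June 25, 1794

+365 (one year) → Aug 15, 1791 (1045 left).
+366 (one year; includes Feb 29, 1792) → Aug 15, 1792 (679 left).
+365 (one year) → Aug 15, 1793 (314 left).
Aug has 31 days: +17 → Sep 1, 1793 (297 left).
Sep has 30 days: +30 → Oct 1, 1793 (267 left).
Oct has 31 days: +31 → Nov 1, 1793 (236 left).
Nov has 30 days: +30 → Dec 1, 1793 (206 left).
Dec has 31 days: +31 → Jan 1, 1794 (175 left).
Jan has 31 days: +31 → Feb 1, 1794 (144 left).
Feb has 28 days: +28 → Mar 1, 1794 (116 left).
Mar has 31 days: +31 → Apr 1, 1794 (85 left).
Apr has 30 days: +30 → May 1, 1794 (55 left).
May has 31 days: +31 → Jun 1, 1794 (24 left).
+24 → Jun 25, 1794.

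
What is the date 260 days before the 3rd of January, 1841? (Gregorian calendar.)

April 18, 1840

−3 → Dec 31, 1840 (end of Dec, 31 days; 257 left).
−31 → Nov 30, 1840 (end of Nov, 30 days; 226 left).
−30 → Oct 31, 1840 (end of Oct, 31 days; 196 left).
−31 → Sep 30, 1840 (end of Sep, 30 days; 165 left).
−30 → Aug 31, 1840 (end of Aug, 31 days; 135 left).
−31 → Jul 31, 1840 (end of Jul, 31 days; 104 left).
−31 → Jun 30, 1840 (end of Jun, 30 days; 73 left).
−30 → May 31, 1840 (end of May, 31 days; 43 left).
−31 → Apr 30, 1840 (end of Apr, 30 days; 12 left).
−12 → Apr 18, 1840.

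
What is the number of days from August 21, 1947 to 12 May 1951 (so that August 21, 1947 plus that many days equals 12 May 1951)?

Aug 21, 1947 → Aug 21, 1948: 366 days (Feb 29, 1948 is in that span).
Aug 21, 1948 → Aug 21, 1949: 365 days.
Aug 21, 1949 → Aug 21, 1950: 365 days.
Aug 21, 1950 → Sep 21, 1950: 31 days (August has 31).
Sep 21, 1950 → Oct 21, 1950: 30 days (September has 30).
Oct 21, 1950 → Nov 21, 1950: 31 days (October has 31).
Nov 21, 1950 → Dec 21, 1950: 30 days (November has 30).
Dec 21, 1950 → Jan 21, 1951: 31 days (December has 31).
Jan 21, 1951 → Feb 21, 1951: 31 days (January has 31).
Feb 21, 1951 → Mar 21, 1951: 28 days (February has 28).
Mar 21, 1951 → Apr 21, 1951: 31 days (March has 31).
Apr 21, 1951 → May 12, 1951: 21 days.
Total: 1360 days.

1360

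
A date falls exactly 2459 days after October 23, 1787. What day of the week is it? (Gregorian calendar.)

Thursday

Oct 23, 1787 is a Tuesday.
2459 mod 7 = 2, so 2459 days after a Tuesday is Tuesday + 2 = Thursday.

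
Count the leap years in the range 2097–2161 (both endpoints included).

15

Multiples of 4 in [2097,2161]: 16.
Of those, multiples of 100: 1 (not leap unless ÷400).
Multiples of 400: 0.
Leap years = 16 − 1 + 0 = 15.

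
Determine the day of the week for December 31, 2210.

Monday

Doomsday rule: the anchor day for the 2200s is Friday. For year 10: 10÷12 = 0 r 10, and 10÷4 = 2, so 0+10+2 = 12.
Friday + 12 ≡ Wednesday — that's 2210's doomsday.
In December the doomsday date is Dec 12.
Dec 31 is 19 days after Dec 12; 19 mod 7 = 5, so Wednesday + 5 = Monday.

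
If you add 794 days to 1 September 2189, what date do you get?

November 4, 2191

+365 (one year) → Sep 1, 2190 (429 left).
+365 (one year) → Sep 1, 2191 (64 left).
Sep has 30 days: +30 → Oct 1, 2191 (34 left).
Oct has 31 days: +31 → Nov 1, 2191 (3 left).
+3 → Nov 4, 2191.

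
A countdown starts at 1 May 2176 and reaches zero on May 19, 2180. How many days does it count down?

1479

May 1, 2176 → May 1, 2177: 365 days.
May 1, 2177 → May 1, 2178: 365 days.
May 1, 2178 → May 1, 2179: 365 days.
May 1, 2179 → Jun 1, 2179: 31 days (May has 31).
Jun 1, 2179 → Jul 1, 2179: 30 days (June has 30).
Jul 1, 2179 → Aug 1, 2179: 31 days (July has 31).
Aug 1, 2179 → Sep 1, 2179: 31 days (August has 31).
Sep 1, 2179 → Oct 1, 2179: 30 days (September has 30).
Oct 1, 2179 → Nov 1, 2179: 31 days (October has 31).
Nov 1, 2179 → Dec 1, 2179: 30 days (November has 30).
Dec 1, 2179 → Jan 1, 2180: 31 days (December has 31).
Jan 1, 2180 → Feb 1, 2180: 31 days (January has 31).
Feb 1, 2180 → Mar 1, 2180: 29 days (February has 29).
Mar 1, 2180 → Apr 1, 2180: 31 days (March has 31).
Apr 1, 2180 → May 1, 2180: 30 days (April has 30).
May 1, 2180 → May 19, 2180: 18 days.
Total: 1479 days.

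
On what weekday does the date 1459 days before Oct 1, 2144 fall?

Monday

Oct 1, 2144 is a Thursday.
1459 mod 7 = 3, so 1459 days before a Thursday is Thursday − 3 = Monday.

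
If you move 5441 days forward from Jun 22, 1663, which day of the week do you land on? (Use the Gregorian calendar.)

First find the weekday of Jun 22, 1663. Doomsday rule: the anchor day for the 1600s is Tuesday. For year 63: 63÷12 = 5 r 3, and 3÷4 = 0, so 5+3+0 = 8.
Tuesday + 8 ≡ Wednesday — that's 1663's doomsday.
In June the doomsday date is Jun 6.
Jun 22 is 16 days after Jun 6; 16 mod 7 = 2, so Wednesday + 2 = Friday.
5441 mod 7 = 2, so 5441 days after a Friday is Friday + 2 = Sunday.

Sunday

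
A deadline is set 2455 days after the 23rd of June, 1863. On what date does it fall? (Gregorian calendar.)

+366 (one year; includes Feb 29, 1864) → Jun 23, 1864 (2089 left).
+365 (one year) → Jun 23, 1865 (1724 left).
+365 (one year) → Jun 23, 1866 (1359 left).
+365 (one year) → Jun 23, 1867 (994 left).
+366 (one year; includes Feb 29, 1868) → Jun 23, 1868 (628 left).
+365 (one year) → Jun 23, 1869 (263 left).
Jun has 30 days: +8 → Jul 1, 1869 (255 left).
Jul has 31 days: +31 → Aug 1, 1869 (224 left).
Aug has 31 days: +31 → Sep 1, 1869 (193 left).
Sep has 30 days: +30 → Oct 1, 1869 (163 left).
Oct has 31 days: +31 → Nov 1, 1869 (132 left).
Nov has 30 days: +30 → Dec 1, 1869 (102 left).
Dec has 31 days: +31 → Jan 1, 1870 (71 left).
Jan has 31 days: +31 → Feb 1, 1870 (40 left).
Feb has 28 days: +28 → Mar 1, 1870 (12 left).
+12 → Mar 13, 1870.

March 13, 1870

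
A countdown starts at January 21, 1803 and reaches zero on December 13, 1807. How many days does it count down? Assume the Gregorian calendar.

Jan 21, 1803 → Jan 21, 1804: 365 days.
Jan 21, 1804 → Jan 21, 1805: 366 days (Feb 29, 1804 is in that span).
Jan 21, 1805 → Jan 21, 1806: 365 days.
Jan 21, 1806 → Jan 21, 1807: 365 days.
Jan 21, 1807 → Feb 21, 1807: 31 days (January has 31).
Feb 21, 1807 → Mar 21, 1807: 28 days (February has 28).
Mar 21, 1807 → Apr 21, 1807: 31 days (March has 31).
Apr 21, 1807 → May 21, 1807: 30 days (April has 30).
May 21, 1807 → Jun 21, 1807: 31 days (May has 31).
Jun 21, 1807 → Jul 21, 1807: 30 days (June has 30).
Jul 21, 1807 → Aug 21, 1807: 31 days (July has 31).
Aug 21, 1807 → Sep 21, 1807: 31 days (August has 31).
Sep 21, 1807 → Oct 21, 1807: 30 days (September has 30).
Oct 21, 1807 → Nov 21, 1807: 31 days (October has 31).
Nov 21, 1807 → Dec 13, 1807: 22 days.
Total: 1787 days.

1787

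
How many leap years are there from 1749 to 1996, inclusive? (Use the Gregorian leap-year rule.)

Multiples of 4 in [1749,1996]: 62.
Of those, multiples of 100: 2 (not leap unless ÷400).
Multiples of 400: 0.
Leap years = 62 − 2 + 0 = 60.

60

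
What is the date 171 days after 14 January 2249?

Jan has 31 days: +18 → Feb 1, 2249 (153 left).
Feb has 28 days: +28 → Mar 1, 2249 (125 left).
Mar has 31 days: +31 → Apr 1, 2249 (94 left).
Apr has 30 days: +30 → May 1, 2249 (64 left).
May has 31 days: +31 → Jun 1, 2249 (33 left).
Jun has 30 days: +30 → Jul 1, 2249 (3 left).
+3 → Jul 4, 2249.

July 4, 2249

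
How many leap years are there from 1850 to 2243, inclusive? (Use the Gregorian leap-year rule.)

95

Multiples of 4 in [1850,2243]: 98.
Of those, multiples of 100: 4 (not leap unless ÷400).
Multiples of 400: 1.
Leap years = 98 − 4 + 1 = 95.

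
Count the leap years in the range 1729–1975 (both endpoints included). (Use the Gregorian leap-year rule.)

59

Multiples of 4 in [1729,1975]: 61.
Of those, multiples of 100: 2 (not leap unless ÷400).
Multiples of 400: 0.
Leap years = 61 − 2 + 0 = 59.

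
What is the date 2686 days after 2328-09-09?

January 17, 2336

+365 (one year) → Sep 9, 2329 (2321 left).
+365 (one year) → Sep 9, 2330 (1956 left).
+365 (one year) → Sep 9, 2331 (1591 left).
+366 (one year; includes Feb 29, 2332) → Sep 9, 2332 (1225 left).
+365 (one year) → Sep 9, 2333 (860 left).
+365 (one year) → Sep 9, 2334 (495 left).
+365 (one year) → Sep 9, 2335 (130 left).
Sep has 30 days: +22 → Oct 1, 2335 (108 left).
Oct has 31 days: +31 → Nov 1, 2335 (77 left).
Nov has 30 days: +30 → Dec 1, 2335 (47 left).
Dec has 31 days: +31 → Jan 1, 2336 (16 left).
+16 → Jan 17, 2336.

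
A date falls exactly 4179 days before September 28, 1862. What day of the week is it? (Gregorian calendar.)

Sunday

First find the weekday of Sep 28, 1862. Doomsday rule: the anchor day for the 1800s is Friday. For year 62: 62÷12 = 5 r 2, and 2÷4 = 0, so 5+2+0 = 7.
Friday + 7 ≡ Friday — that's 1862's doomsday.
In September the doomsday date is Sep 5.
Sep 28 is 23 days after Sep 5; 23 mod 7 = 2, so Friday + 2 = Sunday.
4179 mod 7 = 0, so 4179 days before a Sunday is Sunday − 0 = Sunday.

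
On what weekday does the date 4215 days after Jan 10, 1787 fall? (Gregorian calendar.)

Thursday

Jan 10, 1787 is a Wednesday.
4215 mod 7 = 1, so 4215 days after a Wednesday is Wednesday + 1 = Thursday.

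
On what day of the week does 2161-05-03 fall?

Sunday

Doomsday rule: the anchor day for the 2100s is Sunday. For year 61: 61÷12 = 5 r 1, and 1÷4 = 0, so 5+1+0 = 6.
Sunday + 6 ≡ Saturday — that's 2161's doomsday.
In May the doomsday date is May 9.
May 3 is 6 days before May 9; 6 mod 7 = 6, so Saturday − 6 = Sunday.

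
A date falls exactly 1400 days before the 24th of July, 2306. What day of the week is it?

Tuesday

Jul 24, 2306 is a Tuesday.
1400 mod 7 = 0, so 1400 days before a Tuesday is Tuesday − 0 = Tuesday.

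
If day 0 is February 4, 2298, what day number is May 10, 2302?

Feb 4, 2298 → Feb 4, 2299: 365 days.
Feb 4, 2299 → Feb 4, 2300: 365 days.
Feb 4, 2300 → Feb 4, 2301: 365 days.
Feb 4, 2301 → Feb 4, 2302: 365 days.
Feb 4, 2302 → Mar 4, 2302: 28 days (February has 28).
Mar 4, 2302 → Apr 4, 2302: 31 days (March has 31).
Apr 4, 2302 → May 4, 2302: 30 days (April has 30).
May 4, 2302 → May 10, 2302: 6 days.
Total: 1555 days.

1555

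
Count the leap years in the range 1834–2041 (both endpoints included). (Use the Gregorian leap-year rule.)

Multiples of 4 in [1834,2041]: 52.
Of those, multiples of 100: 2 (not leap unless ÷400).
Multiples of 400: 1.
Leap years = 52 − 2 + 1 = 51.

51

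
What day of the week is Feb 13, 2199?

Doomsday rule: the anchor day for the 2100s is Sunday. For year 99: 99÷12 = 8 r 3, and 3÷4 = 0, so 8+3+0 = 11.
Sunday + 11 ≡ Thursday — that's 2199's doomsday.
In February the doomsday date is Feb 28 (2199 is not a leap year).
Feb 13 is 15 days before Feb 28; 15 mod 7 = 1, so Thursday − 1 = Wednesday.

Wednesday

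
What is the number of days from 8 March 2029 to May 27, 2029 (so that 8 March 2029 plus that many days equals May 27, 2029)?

80

Mar 8, 2029 → Apr 8, 2029: 31 days (March has 31).
Apr 8, 2029 → May 8, 2029: 30 days (April has 30).
May 8, 2029 → May 27, 2029: 19 days.
Total: 80 days.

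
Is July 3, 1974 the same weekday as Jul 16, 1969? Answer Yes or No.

Yes

From Jul 16, 1969 to Jul 3, 1974 is 1813 days.
1813 mod 7 = 0, so they are the same weekday.
(Jul 16, 1969 is a Wednesday; Jul 3, 1974 is a Wednesday.)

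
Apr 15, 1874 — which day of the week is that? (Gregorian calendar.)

Doomsday rule: the anchor day for the 1800s is Friday. For year 74: 74÷12 = 6 r 2, and 2÷4 = 0, so 6+2+0 = 8.
Friday + 8 ≡ Saturday — that's 1874's doomsday.
In April the doomsday date is Apr 4.
Apr 15 is 11 days after Apr 4; 11 mod 7 = 4, so Saturday + 4 = Wednesday.

Wednesday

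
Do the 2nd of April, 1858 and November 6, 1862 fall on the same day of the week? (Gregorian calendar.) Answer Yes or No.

From Apr 2, 1858 to Nov 6, 1862 is 1679 days.
1679 mod 7 = 6, so they are different weekdays.
(Apr 2, 1858 is a Friday; Nov 6, 1862 is a Thursday.)

No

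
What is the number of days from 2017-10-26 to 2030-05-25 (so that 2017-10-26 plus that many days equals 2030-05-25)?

Oct 26, 2017 → Oct 26, 2018: 365 days.
Oct 26, 2018 → Oct 26, 2019: 365 days.
Oct 26, 2019 → Oct 26, 2020: 366 days (Feb 29, 2020 is in that span).
Oct 26, 2020 → Oct 26, 2021: 365 days.
Oct 26, 2021 → Oct 26, 2022: 365 days.
Oct 26, 2022 → Oct 26, 2023: 365 days.
Oct 26, 2023 → Oct 26, 2024: 366 days (Feb 29, 2024 is in that span).
Oct 26, 2024 → Oct 26, 2025: 365 days.
Oct 26, 2025 → Oct 26, 2026: 365 days.
Oct 26, 2026 → Oct 26, 2027: 365 days.
Oct 26, 2027 → Oct 26, 2028: 366 days (Feb 29, 2028 is in that span).
Oct 26, 2028 → Oct 26, 2029: 365 days.
Oct 26, 2029 → Nov 26, 2029: 31 days (October has 31).
Nov 26, 2029 → Dec 26, 2029: 30 days (November has 30).
Dec 26, 2029 → Jan 26, 2030: 31 days (December has 31).
Jan 26, 2030 → Feb 26, 2030: 31 days (January has 31).
Feb 26, 2030 → Mar 26, 2030: 28 days (February has 28).
Mar 26, 2030 → Apr 26, 2030: 31 days (March has 31).
Apr 26, 2030 → May 25, 2030: 29 days.
Total: 4594 days.

4594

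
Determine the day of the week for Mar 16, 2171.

Doomsday rule: the anchor day for the 2100s is Sunday. For year 71: 71÷12 = 5 r 11, and 11÷4 = 2, so 5+11+2 = 18.
Sunday + 18 ≡ Thursday — that's 2171's doomsday.
In March the doomsday date is Mar 14.
Mar 16 is 2 days after Mar 14; 2 mod 7 = 2, so Thursday + 2 = Saturday.

Saturday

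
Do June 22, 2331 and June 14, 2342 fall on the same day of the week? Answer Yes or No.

No

From Jun 22, 2331 to Jun 14, 2342 is 4010 days.
4010 mod 7 = 6, so they are different weekdays.
(Jun 22, 2331 is a Monday; Jun 14, 2342 is a Sunday.)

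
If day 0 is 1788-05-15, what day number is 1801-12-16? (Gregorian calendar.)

4962

May 15, 1788 → May 15, 1789: 365 days.
May 15, 1789 → May 15, 1790: 365 days.
May 15, 1790 → May 15, 1791: 365 days.
May 15, 1791 → May 15, 1792: 366 days (Feb 29, 1792 is in that span).
May 15, 1792 → May 15, 1793: 365 days.
May 15, 1793 → May 15, 1794: 365 days.
May 15, 1794 → May 15, 1795: 365 days.
May 15, 1795 → May 15, 1796: 366 days (Feb 29, 1796 is in that span).
May 15, 1796 → May 15, 1797: 365 days.
May 15, 1797 → May 15, 1798: 365 days.
May 15, 1798 → May 15, 1799: 365 days.
May 15, 1799 → May 15, 1800: 365 days.
May 15, 1800 → May 15, 1801: 365 days.
May 15, 1801 → Jun 15, 1801: 31 days (May has 31).
Jun 15, 1801 → Jul 15, 1801: 30 days (June has 30).
Jul 15, 1801 → Aug 15, 1801: 31 days (July has 31).
Aug 15, 1801 → Sep 15, 1801: 31 days (August has 31).
Sep 15, 1801 → Oct 15, 1801: 30 days (September has 30).
Oct 15, 1801 → Nov 15, 1801: 31 days (October has 31).
Nov 15, 1801 → Dec 15, 1801: 30 days (November has 30).
Dec 15, 1801 → Dec 16, 1801: 1 days.
Total: 4962 days.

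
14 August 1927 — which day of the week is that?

Doomsday rule: the anchor day for the 1900s is Wednesday. For year 27: 27÷12 = 2 r 3, and 3÷4 = 0, so 2+3+0 = 5.
Wednesday + 5 ≡ Monday — that's 1927's doomsday.
In August the doomsday date is Aug 8.
Aug 14 is 6 days after Aug 8; 6 mod 7 = 6, so Monday + 6 = Sunday.

Sunday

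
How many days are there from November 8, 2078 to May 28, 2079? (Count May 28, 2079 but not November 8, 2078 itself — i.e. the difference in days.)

201

Nov 8, 2078 → Dec 8, 2078: 30 days (November has 30).
Dec 8, 2078 → Jan 8, 2079: 31 days (December has 31).
Jan 8, 2079 → Feb 8, 2079: 31 days (January has 31).
Feb 8, 2079 → Mar 8, 2079: 28 days (February has 28).
Mar 8, 2079 → Apr 8, 2079: 31 days (March has 31).
Apr 8, 2079 → May 8, 2079: 30 days (April has 30).
May 8, 2079 → May 28, 2079: 20 days.
Total: 201 days.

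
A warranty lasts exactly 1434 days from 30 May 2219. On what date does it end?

+366 (one year; includes Feb 29, 2220) → May 30, 2220 (1068 left).
+365 (one year) → May 30, 2221 (703 left).
+365 (one year) → May 30, 2222 (338 left).
May has 31 days: +2 → Jun 1, 2222 (336 left).
Jun has 30 days: +30 → Jul 1, 2222 (306 left).
Jul has 31 days: +31 → Aug 1, 2222 (275 left).
Aug has 31 days: +31 → Sep 1, 2222 (244 left).
Sep has 30 days: +30 → Oct 1, 2222 (214 left).
Oct has 31 days: +31 → Nov 1, 2222 (183 left).
Nov has 30 days: +30 → Dec 1, 2222 (153 left).
Dec has 31 days: +31 → Jan 1, 2223 (122 left).
Jan has 31 days: +31 → Feb 1, 2223 (91 left).
Feb has 28 days: +28 → Mar 1, 2223 (63 left).
Mar has 31 days: +31 → Apr 1, 2223 (32 left).
Apr has 30 days: +30 → May 1, 2223 (2 left).
+2 → May 3, 2223.

May 3, 2223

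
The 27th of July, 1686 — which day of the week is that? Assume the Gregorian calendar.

Doomsday rule: the anchor day for the 1600s is Tuesday. For year 86: 86÷12 = 7 r 2, and 2÷4 = 0, so 7+2+0 = 9.
Tuesday + 9 ≡ Thursday — that's 1686's doomsday.
In July the doomsday date is Jul 11.
Jul 27 is 16 days after Jul 11; 16 mod 7 = 2, so Thursday + 2 = Saturday.

Saturday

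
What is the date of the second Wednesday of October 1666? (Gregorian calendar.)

October 1, 1666 is a Friday.
The first Wednesday is therefore October 6 (5 days later).
The second Wednesday is 6 + 1×7 = October 13.

October 13, 1666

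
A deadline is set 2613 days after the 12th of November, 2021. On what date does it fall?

January 7, 2029

+365 (one year) → Nov 12, 2022 (2248 left).
+365 (one year) → Nov 12, 2023 (1883 left).
+366 (one year; includes Feb 29, 2024) → Nov 12, 2024 (1517 left).
+365 (one year) → Nov 12, 2025 (1152 left).
+365 (one year) → Nov 12, 2026 (787 left).
+365 (one year) → Nov 12, 2027 (422 left).
+366 (one year; includes Feb 29, 2028) → Nov 12, 2028 (56 left).
Nov has 30 days: +19 → Dec 1, 2028 (37 left).
Dec has 31 days: +31 → Jan 1, 2029 (6 left).
+6 → Jan 7, 2029.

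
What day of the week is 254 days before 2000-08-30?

Monday

Aug 30, 2000 is a Wednesday.
254 mod 7 = 2, so 254 days before a Wednesday is Wednesday − 2 = Monday.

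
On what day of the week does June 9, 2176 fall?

Sunday

Doomsday rule: the anchor day for the 2100s is Sunday. For year 76: 76÷12 = 6 r 4, and 4÷4 = 1, so 6+4+1 = 11.
Sunday + 11 ≡ Thursday — that's 2176's doomsday.
In June the doomsday date is Jun 6.
Jun 9 is 3 days after Jun 6; 3 mod 7 = 3, so Thursday + 3 = Sunday.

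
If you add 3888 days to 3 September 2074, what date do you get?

April 26, 2085

+365 (one year) → Sep 3, 2075 (3523 left).
+366 (one year; includes Feb 29, 2076) → Sep 3, 2076 (3157 left).
+365 (one year) → Sep 3, 2077 (2792 left).
+365 (one year) → Sep 3, 2078 (2427 left).
+365 (one year) → Sep 3, 2079 (2062 left).
+366 (one year; includes Feb 29, 2080) → Sep 3, 2080 (1696 left).
+365 (one year) → Sep 3, 2081 (1331 left).
+365 (one year) → Sep 3, 2082 (966 left).
+365 (one year) → Sep 3, 2083 (601 left).
+366 (one year; includes Feb 29, 2084) → Sep 3, 2084 (235 left).
Sep has 30 days: +28 → Oct 1, 2084 (207 left).
Oct has 31 days: +31 → Nov 1, 2084 (176 left).
Nov has 30 days: +30 → Dec 1, 2084 (146 left).
Dec has 31 days: +31 → Jan 1, 2085 (115 left).
Jan has 31 days: +31 → Feb 1, 2085 (84 left).
Feb has 28 days: +28 → Mar 1, 2085 (56 left).
Mar has 31 days: +31 → Apr 1, 2085 (25 left).
+25 → Apr 26, 2085.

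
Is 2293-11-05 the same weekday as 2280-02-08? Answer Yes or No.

Yes

From Feb 8, 2280 to Nov 5, 2293 is 5019 days.
5019 mod 7 = 0, so they are the same weekday.
(Feb 8, 2280 is a Sunday; Nov 5, 2293 is a Sunday.)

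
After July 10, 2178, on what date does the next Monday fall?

July 13, 2178

Jul 10, 2178 is a Friday.
From Friday to the next Monday is 3 days.
Jul 10, 2178 + 3 = Jul 13, 2178.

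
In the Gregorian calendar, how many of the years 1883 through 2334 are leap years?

109

Multiples of 4 in [1883,2334]: 113.
Of those, multiples of 100: 5 (not leap unless ÷400).
Multiples of 400: 1.
Leap years = 113 − 5 + 1 = 109.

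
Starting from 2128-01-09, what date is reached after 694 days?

+366 (one year; includes Feb 29, 2128) → Jan 9, 2129 (328 left).
Jan has 31 days: +23 → Feb 1, 2129 (305 left).
Feb has 28 days: +28 → Mar 1, 2129 (277 left).
Mar has 31 days: +31 → Apr 1, 2129 (246 left).
Apr has 30 days: +30 → May 1, 2129 (216 left).
May has 31 days: +31 → Jun 1, 2129 (185 left).
Jun has 30 days: +30 → Jul 1, 2129 (155 left).
Jul has 31 days: +31 → Aug 1, 2129 (124 left).
Aug has 31 days: +31 → Sep 1, 2129 (93 left).
Sep has 30 days: +30 → Oct 1, 2129 (63 left).
Oct has 31 days: +31 → Nov 1, 2129 (32 left).
Nov has 30 days: +30 → Dec 1, 2129 (2 left).
+2 → Dec 3, 2129.

December 3, 2129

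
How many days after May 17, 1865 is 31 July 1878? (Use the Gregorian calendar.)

4823

May 17, 1865 → May 17, 1866: 365 days.
May 17, 1866 → May 17, 1867: 365 days.
May 17, 1867 → May 17, 1868: 366 days (Feb 29, 1868 is in that span).
May 17, 1868 → May 17, 1869: 365 days.
May 17, 1869 → May 17, 1870: 365 days.
May 17, 1870 → May 17, 1871: 365 days.
May 17, 1871 → May 17, 1872: 366 days (Feb 29, 1872 is in that span).
May 17, 1872 → May 17, 1873: 365 days.
May 17, 1873 → May 17, 1874: 365 days.
May 17, 1874 → May 17, 1875: 365 days.
May 17, 1875 → May 17, 1876: 366 days (Feb 29, 1876 is in that span).
May 17, 1876 → May 17, 1877: 365 days.
May 17, 1877 → May 17, 1878: 365 days.
May 17, 1878 → Jun 17, 1878: 31 days (May has 31).
Jun 17, 1878 → Jul 17, 1878: 30 days (June has 30).
Jul 17, 1878 → Jul 31, 1878: 14 days.
Total: 4823 days.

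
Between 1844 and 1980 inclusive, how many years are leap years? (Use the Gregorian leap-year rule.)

34

Multiples of 4 in [1844,1980]: 35.
Of those, multiples of 100: 1 (not leap unless ÷400).
Multiples of 400: 0.
Leap years = 35 − 1 + 0 = 34.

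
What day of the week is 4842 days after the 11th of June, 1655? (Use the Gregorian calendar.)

First find the weekday of Jun 11, 1655. Doomsday rule: the anchor day for the 1600s is Tuesday. For year 55: 55÷12 = 4 r 7, and 7÷4 = 1, so 4+7+1 = 12.
Tuesday + 12 ≡ Sunday — that's 1655's doomsday.
In June the doomsday date is Jun 6.
Jun 11 is 5 days after Jun 6; 5 mod 7 = 5, so Sunday + 5 = Friday.
4842 mod 7 = 5, so 4842 days after a Friday is Friday + 5 = Wednesday.

Wednesday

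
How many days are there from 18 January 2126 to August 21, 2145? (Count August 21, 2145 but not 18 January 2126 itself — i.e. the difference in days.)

Jan 18, 2126 → Jan 18, 2127: 365 days.
Jan 18, 2127 → Jan 18, 2128: 365 days.
Jan 18, 2128 → Jan 18, 2129: 366 days (Feb 29, 2128 is in that span).
Jan 18, 2129 → Jan 18, 2130: 365 days.
Jan 18, 2130 → Jan 18, 2131: 365 days.
Jan 18, 2131 → Jan 18, 2132: 365 days.
Jan 18, 2132 → Jan 18, 2133: 366 days (Feb 29, 2132 is in that span).
Jan 18, 2133 → Jan 18, 2134: 365 days.
Jan 18, 2134 → Jan 18, 2135: 365 days.
Jan 18, 2135 → Jan 18, 2136: 365 days.
Jan 18, 2136 → Jan 18, 2137: 366 days (Feb 29, 2136 is in that span).
Jan 18, 2137 → Jan 18, 2138: 365 days.
Jan 18, 2138 → Jan 18, 2139: 365 days.
Jan 18, 2139 → Jan 18, 2140: 365 days.
Jan 18, 2140 → Jan 18, 2141: 366 days (Feb 29, 2140 is in that span).
Jan 18, 2141 → Jan 18, 2142: 365 days.
Jan 18, 2142 → Jan 18, 2143: 365 days.
Jan 18, 2143 → Jan 18, 2144: 365 days.
Jan 18, 2144 → Jan 18, 2145: 366 days (Feb 29, 2144 is in that span).
Jan 18, 2145 → Feb 18, 2145: 31 days (January has 31).
Feb 18, 2145 → Mar 18, 2145: 28 days (February has 28).
Mar 18, 2145 → Apr 18, 2145: 31 days (March has 31).
Apr 18, 2145 → May 18, 2145: 30 days (April has 30).
May 18, 2145 → Jun 18, 2145: 31 days (May has 31).
Jun 18, 2145 → Jul 18, 2145: 30 days (June has 30).
Jul 18, 2145 → Aug 18, 2145: 31 days (July has 31).
Aug 18, 2145 → Aug 21, 2145: 3 days.
Total: 7155 days.

7155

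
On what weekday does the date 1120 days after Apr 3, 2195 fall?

Apr 3, 2195 is a Friday.
1120 mod 7 = 0, so 1120 days after a Friday is Friday + 0 = Friday.

Friday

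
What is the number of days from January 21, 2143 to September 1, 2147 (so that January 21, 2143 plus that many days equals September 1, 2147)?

Jan 21, 2143 → Jan 21, 2144: 365 days.
Jan 21, 2144 → Jan 21, 2145: 366 days (Feb 29, 2144 is in that span).
Jan 21, 2145 → Jan 21, 2146: 365 days.
Jan 21, 2146 → Jan 21, 2147: 365 days.
Jan 21, 2147 → Feb 21, 2147: 31 days (January has 31).
Feb 21, 2147 → Mar 21, 2147: 28 days (February has 28).
Mar 21, 2147 → Apr 21, 2147: 31 days (March has 31).
Apr 21, 2147 → May 21, 2147: 30 days (April has 30).
May 21, 2147 → Jun 21, 2147: 31 days (May has 31).
Jun 21, 2147 → Jul 21, 2147: 30 days (June has 30).
Jul 21, 2147 → Aug 21, 2147: 31 days (July has 31).
Aug 21, 2147 → Sep 1, 2147: 11 days.
Total: 1684 days.

1684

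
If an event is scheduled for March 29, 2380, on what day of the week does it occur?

Saturday

Doomsday rule: the anchor day for the 2300s is Wednesday. For year 80: 80÷12 = 6 r 8, and 8÷4 = 2, so 6+8+2 = 16.
Wednesday + 16 ≡ Friday — that's 2380's doomsday.
In March the doomsday date is Mar 14.
Mar 29 is 15 days after Mar 14; 15 mod 7 = 1, so Friday + 1 = Saturday.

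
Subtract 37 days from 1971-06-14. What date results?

May 8, 1971

−14 → May 31, 1971 (end of May, 31 days; 23 left).
−23 → May 8, 1971.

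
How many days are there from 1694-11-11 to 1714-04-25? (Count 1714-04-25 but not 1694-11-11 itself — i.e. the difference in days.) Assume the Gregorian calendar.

Nov 11, 1694 → Nov 11, 1695: 365 days.
Nov 11, 1695 → Nov 11, 1696: 366 days (Feb 29, 1696 is in that span).
Nov 11, 1696 → Nov 11, 1697: 365 days.
Nov 11, 1697 → Nov 11, 1698: 365 days.
Nov 11, 1698 → Nov 11, 1699: 365 days.
Nov 11, 1699 → Nov 11, 1700: 365 days.
Nov 11, 1700 → Nov 11, 1701: 365 days.
Nov 11, 1701 → Nov 11, 1702: 365 days.
Nov 11, 1702 → Nov 11, 1703: 365 days.
Nov 11, 1703 → Nov 11, 1704: 366 days (Feb 29, 1704 is in that span).
Nov 11, 1704 → Nov 11, 1705: 365 days.
Nov 11, 1705 → Nov 11, 1706: 365 days.
Nov 11, 1706 → Nov 11, 1707: 365 days.
Nov 11, 1707 → Nov 11, 1708: 366 days (Feb 29, 1708 is in that span).
Nov 11, 1708 → Nov 11, 1709: 365 days.
Nov 11, 1709 → Nov 11, 1710: 365 days.
Nov 11, 1710 → Nov 11, 1711: 365 days.
Nov 11, 1711 → Nov 11, 1712: 366 days (Feb 29, 1712 is in that span).
Nov 11, 1712 → Nov 11, 1713: 365 days.
Nov 11, 1713 → Dec 11, 1713: 30 days (November has 30).
Dec 11, 1713 → Jan 11, 1714: 31 days (December has 31).
Jan 11, 1714 → Feb 11, 1714: 31 days (January has 31).
Feb 11, 1714 → Mar 11, 1714: 28 days (February has 28).
Mar 11, 1714 → Apr 11, 1714: 31 days (March has 31).
Apr 11, 1714 → Apr 25, 1714: 14 days.
Total: 7104 days.

7104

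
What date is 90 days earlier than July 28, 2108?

−28 → Jun 30, 2108 (end of Jun, 30 days; 62 left).
−30 → May 31, 2108 (end of May, 31 days; 32 left).
−31 → Apr 30, 2108 (end of Apr, 30 days; 1 left).
−1 → Apr 29, 2108.

April 29, 2108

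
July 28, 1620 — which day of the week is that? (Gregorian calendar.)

Doomsday rule: the anchor day for the 1600s is Tuesday. For year 20: 20÷12 = 1 r 8, and 8÷4 = 2, so 1+8+2 = 11.
Tuesday + 11 ≡ Saturday — that's 1620's doomsday.
In July the doomsday date is Jul 11.
Jul 28 is 17 days after Jul 11; 17 mod 7 = 3, so Saturday + 3 = Tuesday.

Tuesday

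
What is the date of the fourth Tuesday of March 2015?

March 24, 2015

March 1, 2015 is a Sunday.
The first Tuesday is therefore March 3 (2 days later).
The fourth Tuesday is 3 + 3×7 = March 24.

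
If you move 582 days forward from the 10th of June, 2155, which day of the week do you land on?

Wednesday

First find the weekday of Jun 10, 2155. Doomsday rule: the anchor day for the 2100s is Sunday. For year 55: 55÷12 = 4 r 7, and 7÷4 = 1, so 4+7+1 = 12.
Sunday + 12 ≡ Friday — that's 2155's doomsday.
In June the doomsday date is Jun 6.
Jun 10 is 4 days after Jun 6; 4 mod 7 = 4, so Friday + 4 = Tuesday.
582 mod 7 = 1, so 582 days after a Tuesday is Tuesday + 1 = Wednesday.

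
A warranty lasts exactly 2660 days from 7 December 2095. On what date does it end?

+366 (one year; includes Feb 29, 2096) → Dec 7, 2096 (2294 left).
+365 (one year) → Dec 7, 2097 (1929 left).
+365 (one year) → Dec 7, 2098 (1564 left).
+365 (one year) → Dec 7, 2099 (1199 left).
+365 (one year) → Dec 7, 2100 (834 left).
+365 (one year) → Dec 7, 2101 (469 left).
+365 (one year) → Dec 7, 2102 (104 left).
Dec has 31 days: +25 → Jan 1, 2103 (79 left).
Jan has 31 days: +31 → Feb 1, 2103 (48 left).
Feb has 28 days: +28 → Mar 1, 2103 (20 left).
+20 → Mar 21, 2103.

March 21, 2103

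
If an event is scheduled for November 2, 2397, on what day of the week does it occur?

Sunday

Doomsday rule: the anchor day for the 2300s is Wednesday. For year 97: 97÷12 = 8 r 1, and 1÷4 = 0, so 8+1+0 = 9.
Wednesday + 9 ≡ Friday — that's 2397's doomsday.
In November the doomsday date is Nov 7.
Nov 2 is 5 days before Nov 7; 5 mod 7 = 5, so Friday − 5 = Sunday.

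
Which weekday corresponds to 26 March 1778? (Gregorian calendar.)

Thursday

Doomsday rule: the anchor day for the 1700s is Sunday. For year 78: 78÷12 = 6 r 6, and 6÷4 = 1, so 6+6+1 = 13.
Sunday + 13 ≡ Saturday — that's 1778's doomsday.
In March the doomsday date is Mar 14.
Mar 26 is 12 days after Mar 14; 12 mod 7 = 5, so Saturday + 5 = Thursday.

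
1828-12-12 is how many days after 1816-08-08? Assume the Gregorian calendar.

4509

Aug 8, 1816 → Aug 8, 1817: 365 days.
Aug 8, 1817 → Aug 8, 1818: 365 days.
Aug 8, 1818 → Aug 8, 1819: 365 days.
Aug 8, 1819 → Aug 8, 1820: 366 days (Feb 29, 1820 is in that span).
Aug 8, 1820 → Aug 8, 1821: 365 days.
Aug 8, 1821 → Aug 8, 1822: 365 days.
Aug 8, 1822 → Aug 8, 1823: 365 days.
Aug 8, 1823 → Aug 8, 1824: 366 days (Feb 29, 1824 is in that span).
Aug 8, 1824 → Aug 8, 1825: 365 days.
Aug 8, 1825 → Aug 8, 1826: 365 days.
Aug 8, 1826 → Aug 8, 1827: 365 days.
Aug 8, 1827 → Aug 8, 1828: 366 days (Feb 29, 1828 is in that span).
Aug 8, 1828 → Sep 8, 1828: 31 days (August has 31).
Sep 8, 1828 → Oct 8, 1828: 30 days (September has 30).
Oct 8, 1828 → Nov 8, 1828: 31 days (October has 31).
Nov 8, 1828 → Dec 8, 1828: 30 days (November has 30).
Dec 8, 1828 → Dec 12, 1828: 4 days.
Total: 4509 days.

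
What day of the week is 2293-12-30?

Saturday

Doomsday rule: the anchor day for the 2200s is Friday. For year 93: 93÷12 = 7 r 9, and 9÷4 = 2, so 7+9+2 = 18.
Friday + 18 ≡ Tuesday — that's 2293's doomsday.
In December the doomsday date is Dec 12.
Dec 30 is 18 days after Dec 12; 18 mod 7 = 4, so Tuesday + 4 = Saturday.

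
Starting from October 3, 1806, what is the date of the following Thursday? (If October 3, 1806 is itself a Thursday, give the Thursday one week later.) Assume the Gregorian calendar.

Oct 3, 1806 is a Friday.
From Friday to the next Thursday is 6 days.
Oct 3, 1806 + 6 = Oct 9, 1806.

October 9, 1806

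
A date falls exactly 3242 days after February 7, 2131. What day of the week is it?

Feb 7, 2131 is a Wednesday.
3242 mod 7 = 1, so 3242 days after a Wednesday is Wednesday + 1 = Thursday.

Thursday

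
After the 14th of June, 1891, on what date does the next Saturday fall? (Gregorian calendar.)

June 20, 1891

Jun 14, 1891 is a Sunday.
From Sunday to the next Saturday is 6 days.
Jun 14, 1891 + 6 = Jun 20, 1891.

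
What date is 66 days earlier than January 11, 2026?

November 6, 2025

−11 → Dec 31, 2025 (end of Dec, 31 days; 55 left).
−31 → Nov 30, 2025 (end of Nov, 30 days; 24 left).
−24 → Nov 6, 2025.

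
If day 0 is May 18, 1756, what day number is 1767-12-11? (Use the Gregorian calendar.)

May 18, 1756 → May 18, 1757: 365 days.
May 18, 1757 → May 18, 1758: 365 days.
May 18, 1758 → May 18, 1759: 365 days.
May 18, 1759 → May 18, 1760: 366 days (Feb 29, 1760 is in that span).
May 18, 1760 → May 18, 1761: 365 days.
May 18, 1761 → May 18, 1762: 365 days.
May 18, 1762 → May 18, 1763: 365 days.
May 18, 1763 → May 18, 1764: 366 days (Feb 29, 1764 is in that span).
May 18, 1764 → May 18, 1765: 365 days.
May 18, 1765 → May 18, 1766: 365 days.
May 18, 1766 → May 18, 1767: 365 days.
May 18, 1767 → Jun 18, 1767: 31 days (May has 31).
Jun 18, 1767 → Jul 18, 1767: 30 days (June has 30).
Jul 18, 1767 → Aug 18, 1767: 31 days (July has 31).
Aug 18, 1767 → Sep 18, 1767: 31 days (August has 31).
Sep 18, 1767 → Oct 18, 1767: 30 days (September has 30).
Oct 18, 1767 → Nov 18, 1767: 31 days (October has 31).
Nov 18, 1767 → Dec 11, 1767: 23 days.
Total: 4224 days.

4224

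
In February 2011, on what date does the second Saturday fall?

February 12, 2011

February 1, 2011 is a Tuesday.
The first Saturday is therefore February 5 (4 days later).
The second Saturday is 5 + 1×7 = February 12.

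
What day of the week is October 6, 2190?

Wednesday

Doomsday rule: the anchor day for the 2100s is Sunday. For year 90: 90÷12 = 7 r 6, and 6÷4 = 1, so 7+6+1 = 14.
Sunday + 14 ≡ Sunday — that's 2190's doomsday.
In October the doomsday date is Oct 10.
Oct 6 is 4 days before Oct 10; 4 mod 7 = 4, so Sunday − 4 = Wednesday.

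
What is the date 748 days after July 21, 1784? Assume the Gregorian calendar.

August 8, 1786

+365 (one year) → Jul 21, 1785 (383 left).
Jul has 31 days: +11 → Aug 1, 1785 (372 left).
Aug has 31 days: +31 → Sep 1, 1785 (341 left).
Sep has 30 days: +30 → Oct 1, 1785 (311 left).
Oct has 31 days: +31 → Nov 1, 1785 (280 left).
Nov has 30 days: +30 → Dec 1, 1785 (250 left).
Dec has 31 days: +31 → Jan 1, 1786 (219 left).
Jan has 31 days: +31 → Feb 1, 1786 (188 left).
Feb has 28 days: +28 → Mar 1, 1786 (160 left).
Mar has 31 days: +31 → Apr 1, 1786 (129 left).
Apr has 30 days: +30 → May 1, 1786 (99 left).
May has 31 days: +31 → Jun 1, 1786 (68 left).
Jun has 30 days: +30 → Jul 1, 1786 (38 left).
Jul has 31 days: +31 → Aug 1, 1786 (7 left).
+7 → Aug 8, 1786.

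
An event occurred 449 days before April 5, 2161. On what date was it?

January 12, 2160

−365 (one year) → Apr 5, 2160 (84 left).
−5 → Mar 31, 2160 (end of Mar, 31 days; 79 left).
−31 → Feb 29, 2160 (end of Feb, 29 days; 48 left).
−29 → Jan 31, 2160 (end of Jan, 31 days; 19 left).
−19 → Jan 12, 2160.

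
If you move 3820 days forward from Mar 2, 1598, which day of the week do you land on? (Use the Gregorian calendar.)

Mar 2, 1598 is a Monday.
3820 mod 7 = 5, so 3820 days after a Monday is Monday + 5 = Saturday.

Saturday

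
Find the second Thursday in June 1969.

June 12, 1969

June 1, 1969 is a Sunday.
The first Thursday is therefore June 5 (4 days later).
The second Thursday is 5 + 1×7 = June 12.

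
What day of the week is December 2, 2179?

January 1, 2179 is a Friday.
Jan 1, 2179 → Feb 1, 2179: 31 days (January has 31).
Feb 1, 2179 → Mar 1, 2179: 28 days (February has 28).
Mar 1, 2179 → Apr 1, 2179: 31 days (March has 31).
Apr 1, 2179 → May 1, 2179: 30 days (April has 30).
May 1, 2179 → Jun 1, 2179: 31 days (May has 31).
Jun 1, 2179 → Jul 1, 2179: 30 days (June has 30).
Jul 1, 2179 → Aug 1, 2179: 31 days (July has 31).
Aug 1, 2179 → Sep 1, 2179: 31 days (August has 31).
Sep 1, 2179 → Oct 1, 2179: 30 days (September has 30).
Oct 1, 2179 → Nov 1, 2179: 31 days (October has 31).
Nov 1, 2179 → Dec 1, 2179: 30 days (November has 30).
Dec 1, 2179 → Dec 2, 2179: 1 days.
Total: 335 days.
335 mod 7 = 6, so Friday + 6 = Thursday.

Thursday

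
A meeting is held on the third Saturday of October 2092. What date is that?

October 18, 2092

October 1, 2092 is a Wednesday.
The first Saturday is therefore October 4 (3 days later).
The third Saturday is 4 + 2×7 = October 18.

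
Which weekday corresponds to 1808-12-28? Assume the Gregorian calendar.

Wednesday

Doomsday rule: the anchor day for the 1800s is Friday. For year 08: 8÷12 = 0 r 8, and 8÷4 = 2, so 0+8+2 = 10.
Friday + 10 ≡ Monday — that's 1808's doomsday.
In December the doomsday date is Dec 12.
Dec 28 is 16 days after Dec 12; 16 mod 7 = 2, so Monday + 2 = Wednesday.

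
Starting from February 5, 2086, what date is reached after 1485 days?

+365 (one year) → Feb 5, 2087 (1120 left).
+365 (one year) → Feb 5, 2088 (755 left).
+366 (one year; includes Feb 29, 2088) → Feb 5, 2089 (389 left).
Feb has 28 days: +24 → Mar 1, 2089 (365 left).
Mar has 31 days: +31 → Apr 1, 2089 (334 left).
Apr has 30 days: +30 → May 1, 2089 (304 left).
May has 31 days: +31 → Jun 1, 2089 (273 left).
Jun has 30 days: +30 → Jul 1, 2089 (243 left).
Jul has 31 days: +31 → Aug 1, 2089 (212 left).
Aug has 31 days: +31 → Sep 1, 2089 (181 left).
Sep has 30 days: +30 → Oct 1, 2089 (151 left).
Oct has 31 days: +31 → Nov 1, 2089 (120 left).
Nov has 30 days: +30 → Dec 1, 2089 (90 left).
Dec has 31 days: +31 → Jan 1, 2090 (59 left).
Jan has 31 days: +31 → Feb 1, 2090 (28 left).
Feb has 28 days: +28 → Mar 1, 2090 (0 left).

March 1, 2090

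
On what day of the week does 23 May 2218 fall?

Saturday

Doomsday rule: the anchor day for the 2200s is Friday. For year 18: 18÷12 = 1 r 6, and 6÷4 = 1, so 1+6+1 = 8.
Friday + 8 ≡ Saturday — that's 2218's doomsday.
In May the doomsday date is May 9.
May 23 is 14 days after May 9; 14 mod 7 = 0, so Saturday + 0 = Saturday.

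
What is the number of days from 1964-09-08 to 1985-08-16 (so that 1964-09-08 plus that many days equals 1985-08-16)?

Sep 8, 1964 → Sep 8, 1965: 365 days.
Sep 8, 1965 → Sep 8, 1966: 365 days.
Sep 8, 1966 → Sep 8, 1967: 365 days.
Sep 8, 1967 → Sep 8, 1968: 366 days (Feb 29, 1968 is in that span).
Sep 8, 1968 → Sep 8, 1969: 365 days.
Sep 8, 1969 → Sep 8, 1970: 365 days.
Sep 8, 1970 → Sep 8, 1971: 365 days.
Sep 8, 1971 → Sep 8, 1972: 366 days (Feb 29, 1972 is in that span).
Sep 8, 1972 → Sep 8, 1973: 365 days.
Sep 8, 1973 → Sep 8, 1974: 365 days.
Sep 8, 1974 → Sep 8, 1975: 365 days.
Sep 8, 1975 → Sep 8, 1976: 366 days (Feb 29, 1976 is in that span).
Sep 8, 1976 → Sep 8, 1977: 365 days.
Sep 8, 1977 → Sep 8, 1978: 365 days.
Sep 8, 1978 → Sep 8, 1979: 365 days.
Sep 8, 1979 → Sep 8, 1980: 366 days (Feb 29, 1980 is in that span).
Sep 8, 1980 → Sep 8, 1981: 365 days.
Sep 8, 1981 → Sep 8, 1982: 365 days.
Sep 8, 1982 → Sep 8, 1983: 365 days.
Sep 8, 1983 → Sep 8, 1984: 366 days (Feb 29, 1984 is in that span).
Sep 8, 1984 → Oct 8, 1984: 30 days (September has 30).
Oct 8, 1984 → Nov 8, 1984: 31 days (October has 31).
Nov 8, 1984 → Dec 8, 1984: 30 days (November has 30).
Dec 8, 1984 → Jan 8, 1985: 31 days (December has 31).
Jan 8, 1985 → Feb 8, 1985: 31 days (January has 31).
Feb 8, 1985 → Mar 8, 1985: 28 days (February has 28).
Mar 8, 1985 → Apr 8, 1985: 31 days (March has 31).
Apr 8, 1985 → May 8, 1985: 30 days (April has 30).
May 8, 1985 → Jun 8, 1985: 31 days (May has 31).
Jun 8, 1985 → Jul 8, 1985: 30 days (June has 30).
Jul 8, 1985 → Aug 8, 1985: 31 days (July has 31).
Aug 8, 1985 → Aug 16, 1985: 8 days.
Total: 7647 days.

7647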